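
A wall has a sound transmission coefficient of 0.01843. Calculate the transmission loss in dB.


Given values:
  tau = 0.01843
Formula: TL = 10 * log10(1 / tau)
Compute 1 / tau = 1 / 0.01843 = 54.2594
Compute log10(54.2594) = 1.734475
TL = 10 * 1.734475 = 17.34

17.34 dB


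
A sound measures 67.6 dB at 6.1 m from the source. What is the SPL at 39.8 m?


Given values:
  SPL1 = 67.6 dB, r1 = 6.1 m, r2 = 39.8 m
Formula: SPL2 = SPL1 - 20 * log10(r2 / r1)
Compute ratio: r2 / r1 = 39.8 / 6.1 = 6.5246
Compute log10: log10(6.5246) = 0.814554
Compute drop: 20 * 0.814554 = 16.2911
SPL2 = 67.6 - 16.2911 = 51.31

51.31 dB


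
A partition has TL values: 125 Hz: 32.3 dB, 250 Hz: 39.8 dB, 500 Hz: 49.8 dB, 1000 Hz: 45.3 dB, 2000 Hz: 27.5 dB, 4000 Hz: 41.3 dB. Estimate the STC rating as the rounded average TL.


Given TL values at each frequency:
  125 Hz: 32.3 dB
  250 Hz: 39.8 dB
  500 Hz: 49.8 dB
  1000 Hz: 45.3 dB
  2000 Hz: 27.5 dB
  4000 Hz: 41.3 dB
Formula: STC ~ round(average of TL values)
Sum = 32.3 + 39.8 + 49.8 + 45.3 + 27.5 + 41.3 = 236.0
Average = 236.0 / 6 = 39.33
Rounded: 39

39


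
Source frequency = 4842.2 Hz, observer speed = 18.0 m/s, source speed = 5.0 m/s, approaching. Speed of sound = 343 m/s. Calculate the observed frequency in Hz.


Given values:
  f_s = 4842.2 Hz, v_o = 18.0 m/s, v_s = 5.0 m/s
  Direction: approaching
Formula: f_o = f_s * (c + v_o) / (c - v_s)
Numerator: c + v_o = 343 + 18.0 = 361.0
Denominator: c - v_s = 343 - 5.0 = 338.0
f_o = 4842.2 * 361.0 / 338.0 = 5171.7

5171.7 Hz


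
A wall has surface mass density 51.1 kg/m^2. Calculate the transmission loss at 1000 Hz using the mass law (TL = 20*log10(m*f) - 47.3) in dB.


Given values:
  m = 51.1 kg/m^2, f = 1000 Hz
Formula: TL = 20 * log10(m * f) - 47.3
Compute m * f = 51.1 * 1000 = 51100.0
Compute log10(51100.0) = 4.708421
Compute 20 * 4.708421 = 94.1684
TL = 94.1684 - 47.3 = 46.87

46.87 dB


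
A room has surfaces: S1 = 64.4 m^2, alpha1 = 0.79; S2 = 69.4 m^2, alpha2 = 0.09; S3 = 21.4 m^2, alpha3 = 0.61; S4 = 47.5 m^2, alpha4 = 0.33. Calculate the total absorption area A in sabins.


Given surfaces:
  Surface 1: 64.4 * 0.79 = 50.876
  Surface 2: 69.4 * 0.09 = 6.246
  Surface 3: 21.4 * 0.61 = 13.054
  Surface 4: 47.5 * 0.33 = 15.675
Formula: A = sum(Si * alpha_i)
A = 50.876 + 6.246 + 13.054 + 15.675
A = 85.85

85.85 sabins


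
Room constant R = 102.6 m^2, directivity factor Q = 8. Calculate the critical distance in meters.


Given values:
  R = 102.6 m^2, Q = 8
Formula: d_c = 0.141 * sqrt(Q * R)
Compute Q * R = 8 * 102.6 = 820.8
Compute sqrt(820.8) = 28.6496
d_c = 0.141 * 28.6496 = 4.04

4.04 m


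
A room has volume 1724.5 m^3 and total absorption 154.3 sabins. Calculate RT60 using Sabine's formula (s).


Given values:
  V = 1724.5 m^3
  A = 154.3 sabins
Formula: RT60 = 0.161 * V / A
Numerator: 0.161 * 1724.5 = 277.6445
RT60 = 277.6445 / 154.3 = 1.799

1.799 s


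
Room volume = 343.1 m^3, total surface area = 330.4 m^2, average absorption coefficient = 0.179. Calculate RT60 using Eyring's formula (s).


Given values:
  V = 343.1 m^3, S = 330.4 m^2, alpha = 0.179
Formula: RT60 = 0.161 * V / (-S * ln(1 - alpha))
Compute ln(1 - 0.179) = ln(0.821) = -0.197232
Denominator: -330.4 * -0.197232 = 65.1655
Numerator: 0.161 * 343.1 = 55.2391
RT60 = 55.2391 / 65.1655 = 0.848

0.848 s


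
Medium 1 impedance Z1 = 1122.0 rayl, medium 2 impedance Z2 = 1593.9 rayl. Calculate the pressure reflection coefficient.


Given values:
  Z1 = 1122.0 rayl, Z2 = 1593.9 rayl
Formula: R = (Z2 - Z1) / (Z2 + Z1)
Numerator: Z2 - Z1 = 1593.9 - 1122.0 = 471.9
Denominator: Z2 + Z1 = 1593.9 + 1122.0 = 2715.9
R = 471.9 / 2715.9 = 0.1738

0.1738


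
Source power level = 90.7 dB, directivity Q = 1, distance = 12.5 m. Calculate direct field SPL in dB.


Given values:
  Lw = 90.7 dB, Q = 1, r = 12.5 m
Formula: SPL = Lw + 10 * log10(Q / (4 * pi * r^2))
Compute 4 * pi * r^2 = 4 * pi * 12.5^2 = 1963.4954
Compute Q / denom = 1 / 1963.4954 = 0.0005093
Compute 10 * log10(0.0005093) = -32.9303
SPL = 90.7 + (-32.9303) = 57.77

57.77 dB


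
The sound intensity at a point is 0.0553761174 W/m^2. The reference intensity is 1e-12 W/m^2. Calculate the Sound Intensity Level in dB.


Given values:
  I = 0.0553761174 W/m^2
  I_ref = 1e-12 W/m^2
Formula: SIL = 10 * log10(I / I_ref)
Compute ratio: I / I_ref = 55376117400
Compute log10: log10(55376117400) = 10.743323
Multiply: SIL = 10 * 10.743323 = 107.43

107.43 dB


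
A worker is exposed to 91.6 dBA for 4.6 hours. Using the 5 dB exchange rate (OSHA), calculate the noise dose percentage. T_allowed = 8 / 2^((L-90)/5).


Given values:
  L = 91.6 dBA, T = 4.6 hours
Formula: T_allowed = 8 / 2^((L - 90) / 5)
Compute exponent: (91.6 - 90) / 5 = 0.32
Compute 2^(0.32) = 1.248331
T_allowed = 8 / 1.248331 = 6.408557 hours
Dose = (T / T_allowed) * 100
Dose = (4.6 / 6.408557) * 100 = 71.78

71.78 %


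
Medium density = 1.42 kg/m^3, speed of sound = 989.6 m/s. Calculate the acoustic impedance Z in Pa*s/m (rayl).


Given values:
  rho = 1.42 kg/m^3
  c = 989.6 m/s
Formula: Z = rho * c
Z = 1.42 * 989.6
Z = 1405.23

1405.23 rayl


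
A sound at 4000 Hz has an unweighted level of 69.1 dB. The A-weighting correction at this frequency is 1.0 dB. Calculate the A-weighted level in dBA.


Given values:
  SPL = 69.1 dB
  A-weighting at 4000 Hz = 1.0 dB
Formula: L_A = SPL + A_weight
L_A = 69.1 + (1.0)
L_A = 70.1

70.1 dBA


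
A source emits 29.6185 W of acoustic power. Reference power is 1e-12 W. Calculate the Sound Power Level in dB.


Given values:
  W = 29.6185 W
  W_ref = 1e-12 W
Formula: SWL = 10 * log10(W / W_ref)
Compute ratio: W / W_ref = 29618500000000
Compute log10: log10(29618500000000) = 13.471563
Multiply: SWL = 10 * 13.471563 = 134.72

134.72 dB


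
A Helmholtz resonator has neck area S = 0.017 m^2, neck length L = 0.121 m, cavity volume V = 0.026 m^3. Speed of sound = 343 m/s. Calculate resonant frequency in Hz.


Given values:
  S = 0.017 m^2, L = 0.121 m, V = 0.026 m^3, c = 343 m/s
Formula: f = (c / (2*pi)) * sqrt(S / (V * L))
Compute V * L = 0.026 * 0.121 = 0.003146
Compute S / (V * L) = 0.017 / 0.003146 = 5.4037
Compute sqrt(5.4037) = 2.324586
Compute c / (2*pi) = 343 / 6.283185 = 54.590148
f = 54.590148 * 2.324586 = 126.9

126.9 Hz


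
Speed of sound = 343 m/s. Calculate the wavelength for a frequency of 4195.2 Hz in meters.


Given values:
  c = 343 m/s, f = 4195.2 Hz
Formula: lambda = c / f
lambda = 343 / 4195.2
lambda = 0.0818

0.0818 m


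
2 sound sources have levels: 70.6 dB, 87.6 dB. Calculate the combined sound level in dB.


Formula: L_total = 10 * log10( sum(10^(Li/10)) )
  Source 1: 10^(70.6/10) = 11481536.215
  Source 2: 10^(87.6/10) = 575439937.3372
Sum of linear values = 586921473.5522
L_total = 10 * log10(586921473.5522) = 87.69

87.69 dB


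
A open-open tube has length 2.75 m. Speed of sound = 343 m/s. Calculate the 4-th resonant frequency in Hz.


Given values:
  Tube type: open-open, L = 2.75 m, c = 343 m/s, n = 4
Formula: f_n = n * c / (2 * L)
Compute 2 * L = 2 * 2.75 = 5.5
f = 4 * 343 / 5.5
f = 249.45

249.45 Hz


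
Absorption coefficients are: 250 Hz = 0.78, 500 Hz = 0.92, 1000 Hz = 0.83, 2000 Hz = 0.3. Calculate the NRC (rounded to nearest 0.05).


Given values:
  a_250 = 0.78, a_500 = 0.92
  a_1000 = 0.83, a_2000 = 0.3
Formula: NRC = (a250 + a500 + a1000 + a2000) / 4
Sum = 0.78 + 0.92 + 0.83 + 0.3 = 2.83
NRC = 2.83 / 4 = 0.7075
Rounded to nearest 0.05: 0.7

0.7


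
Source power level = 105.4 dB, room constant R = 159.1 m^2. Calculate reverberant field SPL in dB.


Given values:
  Lw = 105.4 dB, R = 159.1 m^2
Formula: SPL = Lw + 10 * log10(4 / R)
Compute 4 / R = 4 / 159.1 = 0.025141
Compute 10 * log10(0.025141) = -15.9962
SPL = 105.4 + (-15.9962) = 89.4

89.4 dB


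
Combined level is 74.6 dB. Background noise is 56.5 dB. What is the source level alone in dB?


Given values:
  L_total = 74.6 dB, L_bg = 56.5 dB
Formula: L_source = 10 * log10(10^(L_total/10) - 10^(L_bg/10))
Convert to linear:
  10^(74.6/10) = 28840315.0313
  10^(56.5/10) = 446683.5922
Difference: 28840315.0313 - 446683.5922 = 28393631.4391
L_source = 10 * log10(28393631.4391) = 74.53

74.53 dB


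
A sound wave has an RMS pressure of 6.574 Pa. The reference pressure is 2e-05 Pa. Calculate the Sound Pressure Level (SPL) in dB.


Given values:
  p = 6.574 Pa
  p_ref = 2e-05 Pa
Formula: SPL = 20 * log10(p / p_ref)
Compute ratio: p / p_ref = 6.574 / 2e-05 = 328700
Compute log10: log10(328700) = 5.5168
Multiply: SPL = 20 * 5.5168 = 110.34

110.34 dB


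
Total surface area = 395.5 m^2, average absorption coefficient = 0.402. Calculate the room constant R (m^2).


Given values:
  S = 395.5 m^2, alpha = 0.402
Formula: R = S * alpha / (1 - alpha)
Numerator: 395.5 * 0.402 = 158.991
Denominator: 1 - 0.402 = 0.598
R = 158.991 / 0.598 = 265.87

265.87 m^2


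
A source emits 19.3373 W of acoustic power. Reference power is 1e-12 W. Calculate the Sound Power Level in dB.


Given values:
  W = 19.3373 W
  W_ref = 1e-12 W
Formula: SWL = 10 * log10(W / W_ref)
Compute ratio: W / W_ref = 19337300000000
Compute log10: log10(19337300000000) = 13.286396
Multiply: SWL = 10 * 13.286396 = 132.86

132.86 dB


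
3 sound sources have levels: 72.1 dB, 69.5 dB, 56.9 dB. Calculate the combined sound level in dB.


Formula: L_total = 10 * log10( sum(10^(Li/10)) )
  Source 1: 10^(72.1/10) = 16218100.9736
  Source 2: 10^(69.5/10) = 8912509.3813
  Source 3: 10^(56.9/10) = 489778.8194
Sum of linear values = 25620389.1743
L_total = 10 * log10(25620389.1743) = 74.09

74.09 dB


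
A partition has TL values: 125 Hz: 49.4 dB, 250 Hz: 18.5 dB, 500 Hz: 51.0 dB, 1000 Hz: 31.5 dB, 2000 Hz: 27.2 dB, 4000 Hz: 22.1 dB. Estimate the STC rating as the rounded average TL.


Given TL values at each frequency:
  125 Hz: 49.4 dB
  250 Hz: 18.5 dB
  500 Hz: 51.0 dB
  1000 Hz: 31.5 dB
  2000 Hz: 27.2 dB
  4000 Hz: 22.1 dB
Formula: STC ~ round(average of TL values)
Sum = 49.4 + 18.5 + 51.0 + 31.5 + 27.2 + 22.1 = 199.7
Average = 199.7 / 6 = 33.28
Rounded: 33

33


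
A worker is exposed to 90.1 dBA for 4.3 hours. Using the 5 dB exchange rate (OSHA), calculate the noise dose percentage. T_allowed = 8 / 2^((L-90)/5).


Given values:
  L = 90.1 dBA, T = 4.3 hours
Formula: T_allowed = 8 / 2^((L - 90) / 5)
Compute exponent: (90.1 - 90) / 5 = 0.02
Compute 2^(0.02) = 1.013959
T_allowed = 8 / 1.013959 = 7.889865 hours
Dose = (T / T_allowed) * 100
Dose = (4.3 / 7.889865) * 100 = 54.5

54.5 %


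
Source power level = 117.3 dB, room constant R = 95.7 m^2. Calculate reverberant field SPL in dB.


Given values:
  Lw = 117.3 dB, R = 95.7 m^2
Formula: SPL = Lw + 10 * log10(4 / R)
Compute 4 / R = 4 / 95.7 = 0.041797
Compute 10 * log10(0.041797) = -13.7885
SPL = 117.3 + (-13.7885) = 103.51

103.51 dB


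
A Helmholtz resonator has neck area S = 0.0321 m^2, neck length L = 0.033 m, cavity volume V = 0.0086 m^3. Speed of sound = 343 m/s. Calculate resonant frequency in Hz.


Given values:
  S = 0.0321 m^2, L = 0.033 m, V = 0.0086 m^3, c = 343 m/s
Formula: f = (c / (2*pi)) * sqrt(S / (V * L))
Compute V * L = 0.0086 * 0.033 = 0.0002838
Compute S / (V * L) = 0.0321 / 0.0002838 = 113.1078
Compute sqrt(113.1078) = 10.635215
Compute c / (2*pi) = 343 / 6.283185 = 54.590148
f = 54.590148 * 10.635215 = 580.58

580.58 Hz


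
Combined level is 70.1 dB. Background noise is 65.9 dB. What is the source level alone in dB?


Given values:
  L_total = 70.1 dB, L_bg = 65.9 dB
Formula: L_source = 10 * log10(10^(L_total/10) - 10^(L_bg/10))
Convert to linear:
  10^(70.1/10) = 10232929.9228
  10^(65.9/10) = 3890451.4499
Difference: 10232929.9228 - 3890451.4499 = 6342478.4729
L_source = 10 * log10(6342478.4729) = 68.02

68.02 dB


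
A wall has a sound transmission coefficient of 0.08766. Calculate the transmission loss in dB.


Given values:
  tau = 0.08766
Formula: TL = 10 * log10(1 / tau)
Compute 1 / tau = 1 / 0.08766 = 11.4077
Compute log10(11.4077) = 1.057198
TL = 10 * 1.057198 = 10.57

10.57 dB


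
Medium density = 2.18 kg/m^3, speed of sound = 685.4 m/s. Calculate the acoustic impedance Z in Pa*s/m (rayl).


Given values:
  rho = 2.18 kg/m^3
  c = 685.4 m/s
Formula: Z = rho * c
Z = 2.18 * 685.4
Z = 1494.17

1494.17 rayl


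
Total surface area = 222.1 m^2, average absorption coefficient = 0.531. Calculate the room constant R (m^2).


Given values:
  S = 222.1 m^2, alpha = 0.531
Formula: R = S * alpha / (1 - alpha)
Numerator: 222.1 * 0.531 = 117.9351
Denominator: 1 - 0.531 = 0.469
R = 117.9351 / 0.469 = 251.46

251.46 m^2


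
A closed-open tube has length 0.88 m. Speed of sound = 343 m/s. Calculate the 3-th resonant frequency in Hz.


Given values:
  Tube type: closed-open, L = 0.88 m, c = 343 m/s, n = 3
Formula: f_n = (2n - 1) * c / (4 * L)
Compute 2n - 1 = 2*3 - 1 = 5
Compute 4 * L = 4 * 0.88 = 3.52
f = 5 * 343 / 3.52
f = 487.22

487.22 Hz


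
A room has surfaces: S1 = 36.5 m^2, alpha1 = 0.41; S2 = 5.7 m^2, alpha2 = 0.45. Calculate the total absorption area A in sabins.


Given surfaces:
  Surface 1: 36.5 * 0.41 = 14.965
  Surface 2: 5.7 * 0.45 = 2.565
Formula: A = sum(Si * alpha_i)
A = 14.965 + 2.565
A = 17.53

17.53 sabins


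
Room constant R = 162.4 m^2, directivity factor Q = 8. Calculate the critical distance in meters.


Given values:
  R = 162.4 m^2, Q = 8
Formula: d_c = 0.141 * sqrt(Q * R)
Compute Q * R = 8 * 162.4 = 1299.2
Compute sqrt(1299.2) = 36.0444
d_c = 0.141 * 36.0444 = 5.082

5.082 m


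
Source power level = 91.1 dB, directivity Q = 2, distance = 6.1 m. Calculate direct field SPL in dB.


Given values:
  Lw = 91.1 dB, Q = 2, r = 6.1 m
Formula: SPL = Lw + 10 * log10(Q / (4 * pi * r^2))
Compute 4 * pi * r^2 = 4 * pi * 6.1^2 = 467.5947
Compute Q / denom = 2 / 467.5947 = 0.00427721
Compute 10 * log10(0.00427721) = -23.6884
SPL = 91.1 + (-23.6884) = 67.41

67.41 dB


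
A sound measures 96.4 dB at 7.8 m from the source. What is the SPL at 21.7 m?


Given values:
  SPL1 = 96.4 dB, r1 = 7.8 m, r2 = 21.7 m
Formula: SPL2 = SPL1 - 20 * log10(r2 / r1)
Compute ratio: r2 / r1 = 21.7 / 7.8 = 2.7821
Compute log10: log10(2.7821) = 0.444373
Compute drop: 20 * 0.444373 = 8.8875
SPL2 = 96.4 - 8.8875 = 87.51

87.51 dB


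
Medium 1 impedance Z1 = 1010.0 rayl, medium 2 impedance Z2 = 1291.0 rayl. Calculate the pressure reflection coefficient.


Given values:
  Z1 = 1010.0 rayl, Z2 = 1291.0 rayl
Formula: R = (Z2 - Z1) / (Z2 + Z1)
Numerator: Z2 - Z1 = 1291.0 - 1010.0 = 281.0
Denominator: Z2 + Z1 = 1291.0 + 1010.0 = 2301.0
R = 281.0 / 2301.0 = 0.1221

0.1221


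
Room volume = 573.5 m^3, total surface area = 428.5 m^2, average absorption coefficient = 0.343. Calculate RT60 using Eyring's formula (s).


Given values:
  V = 573.5 m^3, S = 428.5 m^2, alpha = 0.343
Formula: RT60 = 0.161 * V / (-S * ln(1 - alpha))
Compute ln(1 - 0.343) = ln(0.657) = -0.420071
Denominator: -428.5 * -0.420071 = 180.0004
Numerator: 0.161 * 573.5 = 92.3335
RT60 = 92.3335 / 180.0004 = 0.513

0.513 s


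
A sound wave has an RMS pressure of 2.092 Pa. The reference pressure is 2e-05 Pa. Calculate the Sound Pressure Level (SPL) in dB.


Given values:
  p = 2.092 Pa
  p_ref = 2e-05 Pa
Formula: SPL = 20 * log10(p / p_ref)
Compute ratio: p / p_ref = 2.092 / 2e-05 = 104600
Compute log10: log10(104600) = 5.019532
Multiply: SPL = 20 * 5.019532 = 100.39

100.39 dB


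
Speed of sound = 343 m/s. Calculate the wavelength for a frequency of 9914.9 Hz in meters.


Given values:
  c = 343 m/s, f = 9914.9 Hz
Formula: lambda = c / f
lambda = 343 / 9914.9
lambda = 0.0346

0.0346 m


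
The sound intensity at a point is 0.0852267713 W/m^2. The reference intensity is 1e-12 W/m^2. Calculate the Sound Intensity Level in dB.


Given values:
  I = 0.0852267713 W/m^2
  I_ref = 1e-12 W/m^2
Formula: SIL = 10 * log10(I / I_ref)
Compute ratio: I / I_ref = 85226771300
Compute log10: log10(85226771300) = 10.930576
Multiply: SIL = 10 * 10.930576 = 109.31

109.31 dB


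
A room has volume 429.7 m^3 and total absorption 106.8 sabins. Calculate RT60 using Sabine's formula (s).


Given values:
  V = 429.7 m^3
  A = 106.8 sabins
Formula: RT60 = 0.161 * V / A
Numerator: 0.161 * 429.7 = 69.1817
RT60 = 69.1817 / 106.8 = 0.648

0.648 s


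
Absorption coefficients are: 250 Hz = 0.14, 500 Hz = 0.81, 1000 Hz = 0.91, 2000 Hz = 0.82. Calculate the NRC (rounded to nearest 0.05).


Given values:
  a_250 = 0.14, a_500 = 0.81
  a_1000 = 0.91, a_2000 = 0.82
Formula: NRC = (a250 + a500 + a1000 + a2000) / 4
Sum = 0.14 + 0.81 + 0.91 + 0.82 = 2.68
NRC = 2.68 / 4 = 0.67
Rounded to nearest 0.05: 0.65

0.65


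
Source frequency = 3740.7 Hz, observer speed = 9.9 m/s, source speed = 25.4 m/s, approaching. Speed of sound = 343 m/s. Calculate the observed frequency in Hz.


Given values:
  f_s = 3740.7 Hz, v_o = 9.9 m/s, v_s = 25.4 m/s
  Direction: approaching
Formula: f_o = f_s * (c + v_o) / (c - v_s)
Numerator: c + v_o = 343 + 9.9 = 352.9
Denominator: c - v_s = 343 - 25.4 = 317.6
f_o = 3740.7 * 352.9 / 317.6 = 4156.46

4156.46 Hz


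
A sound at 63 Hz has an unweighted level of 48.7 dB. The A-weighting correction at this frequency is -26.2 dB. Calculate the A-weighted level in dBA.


Given values:
  SPL = 48.7 dB
  A-weighting at 63 Hz = -26.2 dB
Formula: L_A = SPL + A_weight
L_A = 48.7 + (-26.2)
L_A = 22.5

22.5 dBA


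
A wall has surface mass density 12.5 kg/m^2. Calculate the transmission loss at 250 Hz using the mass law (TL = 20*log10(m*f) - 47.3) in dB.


Given values:
  m = 12.5 kg/m^2, f = 250 Hz
Formula: TL = 20 * log10(m * f) - 47.3
Compute m * f = 12.5 * 250 = 3125.0
Compute log10(3125.0) = 3.49485
Compute 20 * 3.49485 = 69.897
TL = 69.897 - 47.3 = 22.6

22.6 dB


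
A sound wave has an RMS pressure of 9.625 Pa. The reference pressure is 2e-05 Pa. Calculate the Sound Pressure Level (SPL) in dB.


Given values:
  p = 9.625 Pa
  p_ref = 2e-05 Pa
Formula: SPL = 20 * log10(p / p_ref)
Compute ratio: p / p_ref = 9.625 / 2e-05 = 481250
Compute log10: log10(481250) = 5.682371
Multiply: SPL = 20 * 5.682371 = 113.65

113.65 dB


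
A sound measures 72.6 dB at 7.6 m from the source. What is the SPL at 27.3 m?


Given values:
  SPL1 = 72.6 dB, r1 = 7.6 m, r2 = 27.3 m
Formula: SPL2 = SPL1 - 20 * log10(r2 / r1)
Compute ratio: r2 / r1 = 27.3 / 7.6 = 3.5921
Compute log10: log10(3.5921) = 0.555348
Compute drop: 20 * 0.555348 = 11.107
SPL2 = 72.6 - 11.107 = 61.49

61.49 dB


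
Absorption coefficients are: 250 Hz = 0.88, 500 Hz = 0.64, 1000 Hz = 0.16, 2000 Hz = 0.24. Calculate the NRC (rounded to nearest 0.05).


Given values:
  a_250 = 0.88, a_500 = 0.64
  a_1000 = 0.16, a_2000 = 0.24
Formula: NRC = (a250 + a500 + a1000 + a2000) / 4
Sum = 0.88 + 0.64 + 0.16 + 0.24 = 1.92
NRC = 1.92 / 4 = 0.48
Rounded to nearest 0.05: 0.5

0.5


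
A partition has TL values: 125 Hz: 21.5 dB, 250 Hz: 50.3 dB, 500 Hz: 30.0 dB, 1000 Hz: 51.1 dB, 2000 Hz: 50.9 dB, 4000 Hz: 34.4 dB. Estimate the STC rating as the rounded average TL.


Given TL values at each frequency:
  125 Hz: 21.5 dB
  250 Hz: 50.3 dB
  500 Hz: 30.0 dB
  1000 Hz: 51.1 dB
  2000 Hz: 50.9 dB
  4000 Hz: 34.4 dB
Formula: STC ~ round(average of TL values)
Sum = 21.5 + 50.3 + 30.0 + 51.1 + 50.9 + 34.4 = 238.2
Average = 238.2 / 6 = 39.7
Rounded: 40

40


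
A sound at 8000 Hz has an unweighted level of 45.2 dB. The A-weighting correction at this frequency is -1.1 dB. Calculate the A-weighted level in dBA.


Given values:
  SPL = 45.2 dB
  A-weighting at 8000 Hz = -1.1 dB
Formula: L_A = SPL + A_weight
L_A = 45.2 + (-1.1)
L_A = 44.1

44.1 dBA


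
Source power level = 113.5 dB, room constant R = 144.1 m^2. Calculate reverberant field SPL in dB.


Given values:
  Lw = 113.5 dB, R = 144.1 m^2
Formula: SPL = Lw + 10 * log10(4 / R)
Compute 4 / R = 4 / 144.1 = 0.027759
Compute 10 * log10(0.027759) = -15.566
SPL = 113.5 + (-15.566) = 97.93

97.93 dB


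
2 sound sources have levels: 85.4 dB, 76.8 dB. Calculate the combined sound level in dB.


Formula: L_total = 10 * log10( sum(10^(Li/10)) )
  Source 1: 10^(85.4/10) = 346736850.4525
  Source 2: 10^(76.8/10) = 47863009.2323
Sum of linear values = 394599859.6848
L_total = 10 * log10(394599859.6848) = 85.96

85.96 dB


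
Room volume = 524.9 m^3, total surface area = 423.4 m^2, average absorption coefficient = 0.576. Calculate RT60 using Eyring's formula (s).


Given values:
  V = 524.9 m^3, S = 423.4 m^2, alpha = 0.576
Formula: RT60 = 0.161 * V / (-S * ln(1 - alpha))
Compute ln(1 - 0.576) = ln(0.424) = -0.858022
Denominator: -423.4 * -0.858022 = 363.2865
Numerator: 0.161 * 524.9 = 84.5089
RT60 = 84.5089 / 363.2865 = 0.233

0.233 s


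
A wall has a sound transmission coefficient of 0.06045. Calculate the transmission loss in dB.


Given values:
  tau = 0.06045
Formula: TL = 10 * log10(1 / tau)
Compute 1 / tau = 1 / 0.06045 = 16.5426
Compute log10(16.5426) = 1.218604
TL = 10 * 1.218604 = 12.19

12.19 dB


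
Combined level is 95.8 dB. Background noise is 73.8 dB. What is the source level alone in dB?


Given values:
  L_total = 95.8 dB, L_bg = 73.8 dB
Formula: L_source = 10 * log10(10^(L_total/10) - 10^(L_bg/10))
Convert to linear:
  10^(95.8/10) = 3801893963.2056
  10^(73.8/10) = 23988329.1902
Difference: 3801893963.2056 - 23988329.1902 = 3777905634.0154
L_source = 10 * log10(3777905634.0154) = 95.77

95.77 dB


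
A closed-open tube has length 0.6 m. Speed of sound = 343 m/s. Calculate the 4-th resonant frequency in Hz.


Given values:
  Tube type: closed-open, L = 0.6 m, c = 343 m/s, n = 4
Formula: f_n = (2n - 1) * c / (4 * L)
Compute 2n - 1 = 2*4 - 1 = 7
Compute 4 * L = 4 * 0.6 = 2.4
f = 7 * 343 / 2.4
f = 1000.42

1000.42 Hz


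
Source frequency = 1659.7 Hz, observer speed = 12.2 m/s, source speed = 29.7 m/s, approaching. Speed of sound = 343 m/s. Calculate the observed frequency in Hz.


Given values:
  f_s = 1659.7 Hz, v_o = 12.2 m/s, v_s = 29.7 m/s
  Direction: approaching
Formula: f_o = f_s * (c + v_o) / (c - v_s)
Numerator: c + v_o = 343 + 12.2 = 355.2
Denominator: c - v_s = 343 - 29.7 = 313.3
f_o = 1659.7 * 355.2 / 313.3 = 1881.66

1881.66 Hz


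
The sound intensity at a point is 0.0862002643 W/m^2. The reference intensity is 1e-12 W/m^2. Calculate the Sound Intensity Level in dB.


Given values:
  I = 0.0862002643 W/m^2
  I_ref = 1e-12 W/m^2
Formula: SIL = 10 * log10(I / I_ref)
Compute ratio: I / I_ref = 86200264300
Compute log10: log10(86200264300) = 10.935509
Multiply: SIL = 10 * 10.935509 = 109.36

109.36 dB


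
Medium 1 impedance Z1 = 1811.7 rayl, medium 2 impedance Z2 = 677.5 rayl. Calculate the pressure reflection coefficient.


Given values:
  Z1 = 1811.7 rayl, Z2 = 677.5 rayl
Formula: R = (Z2 - Z1) / (Z2 + Z1)
Numerator: Z2 - Z1 = 677.5 - 1811.7 = -1134.2
Denominator: Z2 + Z1 = 677.5 + 1811.7 = 2489.2
R = -1134.2 / 2489.2 = -0.4556

-0.4556


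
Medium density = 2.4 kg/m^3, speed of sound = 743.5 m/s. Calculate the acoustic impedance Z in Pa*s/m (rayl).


Given values:
  rho = 2.4 kg/m^3
  c = 743.5 m/s
Formula: Z = rho * c
Z = 2.4 * 743.5
Z = 1784.4

1784.4 rayl


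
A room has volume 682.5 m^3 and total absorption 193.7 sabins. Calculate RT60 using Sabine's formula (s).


Given values:
  V = 682.5 m^3
  A = 193.7 sabins
Formula: RT60 = 0.161 * V / A
Numerator: 0.161 * 682.5 = 109.8825
RT60 = 109.8825 / 193.7 = 0.567

0.567 s


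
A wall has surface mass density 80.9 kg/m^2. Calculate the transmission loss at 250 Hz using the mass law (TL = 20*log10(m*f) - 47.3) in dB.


Given values:
  m = 80.9 kg/m^2, f = 250 Hz
Formula: TL = 20 * log10(m * f) - 47.3
Compute m * f = 80.9 * 250 = 20225.0
Compute log10(20225.0) = 4.305889
Compute 20 * 4.305889 = 86.1178
TL = 86.1178 - 47.3 = 38.82

38.82 dB


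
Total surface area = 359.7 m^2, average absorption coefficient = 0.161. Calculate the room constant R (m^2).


Given values:
  S = 359.7 m^2, alpha = 0.161
Formula: R = S * alpha / (1 - alpha)
Numerator: 359.7 * 0.161 = 57.9117
Denominator: 1 - 0.161 = 0.839
R = 57.9117 / 0.839 = 69.02

69.02 m^2


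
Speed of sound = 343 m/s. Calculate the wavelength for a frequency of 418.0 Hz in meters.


Given values:
  c = 343 m/s, f = 418.0 Hz
Formula: lambda = c / f
lambda = 343 / 418.0
lambda = 0.8206

0.8206 m


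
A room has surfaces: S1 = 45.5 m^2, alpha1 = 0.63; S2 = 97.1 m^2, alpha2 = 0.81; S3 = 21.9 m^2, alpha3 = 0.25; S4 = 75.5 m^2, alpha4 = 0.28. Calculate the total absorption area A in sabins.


Given surfaces:
  Surface 1: 45.5 * 0.63 = 28.665
  Surface 2: 97.1 * 0.81 = 78.651
  Surface 3: 21.9 * 0.25 = 5.475
  Surface 4: 75.5 * 0.28 = 21.14
Formula: A = sum(Si * alpha_i)
A = 28.665 + 78.651 + 5.475 + 21.14
A = 133.93

133.93 sabins


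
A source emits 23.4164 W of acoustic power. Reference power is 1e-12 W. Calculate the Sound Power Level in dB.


Given values:
  W = 23.4164 W
  W_ref = 1e-12 W
Formula: SWL = 10 * log10(W / W_ref)
Compute ratio: W / W_ref = 23416400000000
Compute log10: log10(23416400000000) = 13.36952
Multiply: SWL = 10 * 13.36952 = 133.7

133.7 dB


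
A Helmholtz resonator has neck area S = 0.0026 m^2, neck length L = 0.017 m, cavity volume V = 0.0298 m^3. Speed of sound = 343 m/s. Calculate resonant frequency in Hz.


Given values:
  S = 0.0026 m^2, L = 0.017 m, V = 0.0298 m^3, c = 343 m/s
Formula: f = (c / (2*pi)) * sqrt(S / (V * L))
Compute V * L = 0.0298 * 0.017 = 0.0005066
Compute S / (V * L) = 0.0026 / 0.0005066 = 5.1323
Compute sqrt(5.1323) = 2.265458
Compute c / (2*pi) = 343 / 6.283185 = 54.590148
f = 54.590148 * 2.265458 = 123.67

123.67 Hz


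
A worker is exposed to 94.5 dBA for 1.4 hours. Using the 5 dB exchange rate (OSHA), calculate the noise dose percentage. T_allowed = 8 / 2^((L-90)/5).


Given values:
  L = 94.5 dBA, T = 1.4 hours
Formula: T_allowed = 8 / 2^((L - 90) / 5)
Compute exponent: (94.5 - 90) / 5 = 0.9
Compute 2^(0.9) = 1.866066
T_allowed = 8 / 1.866066 = 4.287094 hours
Dose = (T / T_allowed) * 100
Dose = (1.4 / 4.287094) * 100 = 32.66

32.66 %


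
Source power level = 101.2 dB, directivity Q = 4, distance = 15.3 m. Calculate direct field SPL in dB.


Given values:
  Lw = 101.2 dB, Q = 4, r = 15.3 m
Formula: SPL = Lw + 10 * log10(Q / (4 * pi * r^2))
Compute 4 * pi * r^2 = 4 * pi * 15.3^2 = 2941.6617
Compute Q / denom = 4 / 2941.6617 = 0.00135978
Compute 10 * log10(0.00135978) = -28.6653
SPL = 101.2 + (-28.6653) = 72.53

72.53 dB


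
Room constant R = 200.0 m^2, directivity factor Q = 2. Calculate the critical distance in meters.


Given values:
  R = 200.0 m^2, Q = 2
Formula: d_c = 0.141 * sqrt(Q * R)
Compute Q * R = 2 * 200.0 = 400.0
Compute sqrt(400.0) = 20.0
d_c = 0.141 * 20.0 = 2.82

2.82 m


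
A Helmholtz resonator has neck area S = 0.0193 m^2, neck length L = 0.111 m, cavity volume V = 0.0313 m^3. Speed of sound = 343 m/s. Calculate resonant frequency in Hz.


Given values:
  S = 0.0193 m^2, L = 0.111 m, V = 0.0313 m^3, c = 343 m/s
Formula: f = (c / (2*pi)) * sqrt(S / (V * L))
Compute V * L = 0.0313 * 0.111 = 0.0034743
Compute S / (V * L) = 0.0193 / 0.0034743 = 5.5551
Compute sqrt(5.5551) = 2.356926
Compute c / (2*pi) = 343 / 6.283185 = 54.590148
f = 54.590148 * 2.356926 = 128.66

128.66 Hz


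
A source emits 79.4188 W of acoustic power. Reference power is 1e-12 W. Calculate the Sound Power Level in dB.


Given values:
  W = 79.4188 W
  W_ref = 1e-12 W
Formula: SWL = 10 * log10(W / W_ref)
Compute ratio: W / W_ref = 79418800000000
Compute log10: log10(79418800000000) = 13.899923
Multiply: SWL = 10 * 13.899923 = 139.0

139.0 dB


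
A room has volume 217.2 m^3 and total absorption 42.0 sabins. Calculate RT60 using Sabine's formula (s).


Given values:
  V = 217.2 m^3
  A = 42.0 sabins
Formula: RT60 = 0.161 * V / A
Numerator: 0.161 * 217.2 = 34.9692
RT60 = 34.9692 / 42.0 = 0.833

0.833 s


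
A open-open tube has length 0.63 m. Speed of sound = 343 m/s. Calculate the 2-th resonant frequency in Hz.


Given values:
  Tube type: open-open, L = 0.63 m, c = 343 m/s, n = 2
Formula: f_n = n * c / (2 * L)
Compute 2 * L = 2 * 0.63 = 1.26
f = 2 * 343 / 1.26
f = 544.44

544.44 Hz


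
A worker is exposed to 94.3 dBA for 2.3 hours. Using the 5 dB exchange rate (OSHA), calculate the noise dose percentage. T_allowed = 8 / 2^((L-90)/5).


Given values:
  L = 94.3 dBA, T = 2.3 hours
Formula: T_allowed = 8 / 2^((L - 90) / 5)
Compute exponent: (94.3 - 90) / 5 = 0.86
Compute 2^(0.86) = 1.815038
T_allowed = 8 / 1.815038 = 4.407621 hours
Dose = (T / T_allowed) * 100
Dose = (2.3 / 4.407621) * 100 = 52.18

52.18 %


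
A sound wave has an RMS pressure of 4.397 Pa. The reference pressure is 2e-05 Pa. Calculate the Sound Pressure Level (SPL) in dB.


Given values:
  p = 4.397 Pa
  p_ref = 2e-05 Pa
Formula: SPL = 20 * log10(p / p_ref)
Compute ratio: p / p_ref = 4.397 / 2e-05 = 219850
Compute log10: log10(219850) = 5.342126
Multiply: SPL = 20 * 5.342126 = 106.84

106.84 dB


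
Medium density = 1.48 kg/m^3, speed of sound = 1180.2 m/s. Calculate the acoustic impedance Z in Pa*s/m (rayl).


Given values:
  rho = 1.48 kg/m^3
  c = 1180.2 m/s
Formula: Z = rho * c
Z = 1.48 * 1180.2
Z = 1746.7

1746.7 rayl


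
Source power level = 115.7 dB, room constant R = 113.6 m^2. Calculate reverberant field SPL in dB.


Given values:
  Lw = 115.7 dB, R = 113.6 m^2
Formula: SPL = Lw + 10 * log10(4 / R)
Compute 4 / R = 4 / 113.6 = 0.035211
Compute 10 * log10(0.035211) = -14.5332
SPL = 115.7 + (-14.5332) = 101.17

101.17 dB


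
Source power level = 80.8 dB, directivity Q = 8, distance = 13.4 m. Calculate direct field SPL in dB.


Given values:
  Lw = 80.8 dB, Q = 8, r = 13.4 m
Formula: SPL = Lw + 10 * log10(Q / (4 * pi * r^2))
Compute 4 * pi * r^2 = 4 * pi * 13.4^2 = 2256.4175
Compute Q / denom = 8 / 2256.4175 = 0.00354544
Compute 10 * log10(0.00354544) = -24.5033
SPL = 80.8 + (-24.5033) = 56.3

56.3 dB


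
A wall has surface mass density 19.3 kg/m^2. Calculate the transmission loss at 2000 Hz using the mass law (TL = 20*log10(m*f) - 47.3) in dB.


Given values:
  m = 19.3 kg/m^2, f = 2000 Hz
Formula: TL = 20 * log10(m * f) - 47.3
Compute m * f = 19.3 * 2000 = 38600.0
Compute log10(38600.0) = 4.586587
Compute 20 * 4.586587 = 91.7317
TL = 91.7317 - 47.3 = 44.43

44.43 dB


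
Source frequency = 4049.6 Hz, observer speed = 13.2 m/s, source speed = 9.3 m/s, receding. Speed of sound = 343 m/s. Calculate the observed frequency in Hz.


Given values:
  f_s = 4049.6 Hz, v_o = 13.2 m/s, v_s = 9.3 m/s
  Direction: receding
Formula: f_o = f_s * (c - v_o) / (c + v_s)
Numerator: c - v_o = 343 - 13.2 = 329.8
Denominator: c + v_s = 343 + 9.3 = 352.3
f_o = 4049.6 * 329.8 / 352.3 = 3790.97

3790.97 Hz


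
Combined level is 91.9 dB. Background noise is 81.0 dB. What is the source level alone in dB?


Given values:
  L_total = 91.9 dB, L_bg = 81.0 dB
Formula: L_source = 10 * log10(10^(L_total/10) - 10^(L_bg/10))
Convert to linear:
  10^(91.9/10) = 1548816618.9125
  10^(81.0/10) = 125892541.1794
Difference: 1548816618.9125 - 125892541.1794 = 1422924077.7331
L_source = 10 * log10(1422924077.7331) = 91.53

91.53 dB


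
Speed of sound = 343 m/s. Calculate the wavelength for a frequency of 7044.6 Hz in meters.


Given values:
  c = 343 m/s, f = 7044.6 Hz
Formula: lambda = c / f
lambda = 343 / 7044.6
lambda = 0.0487

0.0487 m


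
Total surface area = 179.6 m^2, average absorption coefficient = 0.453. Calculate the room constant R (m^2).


Given values:
  S = 179.6 m^2, alpha = 0.453
Formula: R = S * alpha / (1 - alpha)
Numerator: 179.6 * 0.453 = 81.3588
Denominator: 1 - 0.453 = 0.547
R = 81.3588 / 0.547 = 148.74

148.74 m^2


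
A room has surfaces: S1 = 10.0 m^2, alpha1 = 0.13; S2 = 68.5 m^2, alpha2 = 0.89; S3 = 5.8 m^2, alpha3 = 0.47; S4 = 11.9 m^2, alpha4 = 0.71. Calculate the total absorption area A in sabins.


Given surfaces:
  Surface 1: 10.0 * 0.13 = 1.3
  Surface 2: 68.5 * 0.89 = 60.965
  Surface 3: 5.8 * 0.47 = 2.726
  Surface 4: 11.9 * 0.71 = 8.449
Formula: A = sum(Si * alpha_i)
A = 1.3 + 60.965 + 2.726 + 8.449
A = 73.44

73.44 sabins


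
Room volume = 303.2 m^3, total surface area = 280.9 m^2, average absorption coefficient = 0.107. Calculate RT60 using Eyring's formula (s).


Given values:
  V = 303.2 m^3, S = 280.9 m^2, alpha = 0.107
Formula: RT60 = 0.161 * V / (-S * ln(1 - alpha))
Compute ln(1 - 0.107) = ln(0.893) = -0.113169
Denominator: -280.9 * -0.113169 = 31.7892
Numerator: 0.161 * 303.2 = 48.8152
RT60 = 48.8152 / 31.7892 = 1.536

1.536 s


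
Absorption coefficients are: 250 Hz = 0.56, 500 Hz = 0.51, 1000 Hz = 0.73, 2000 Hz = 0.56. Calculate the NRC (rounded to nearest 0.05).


Given values:
  a_250 = 0.56, a_500 = 0.51
  a_1000 = 0.73, a_2000 = 0.56
Formula: NRC = (a250 + a500 + a1000 + a2000) / 4
Sum = 0.56 + 0.51 + 0.73 + 0.56 = 2.36
NRC = 2.36 / 4 = 0.59
Rounded to nearest 0.05: 0.6

0.6


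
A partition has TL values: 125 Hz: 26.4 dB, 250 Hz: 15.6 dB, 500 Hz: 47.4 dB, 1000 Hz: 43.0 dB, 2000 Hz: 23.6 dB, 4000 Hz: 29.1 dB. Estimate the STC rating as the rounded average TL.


Given TL values at each frequency:
  125 Hz: 26.4 dB
  250 Hz: 15.6 dB
  500 Hz: 47.4 dB
  1000 Hz: 43.0 dB
  2000 Hz: 23.6 dB
  4000 Hz: 29.1 dB
Formula: STC ~ round(average of TL values)
Sum = 26.4 + 15.6 + 47.4 + 43.0 + 23.6 + 29.1 = 185.1
Average = 185.1 / 6 = 30.85
Rounded: 31

31


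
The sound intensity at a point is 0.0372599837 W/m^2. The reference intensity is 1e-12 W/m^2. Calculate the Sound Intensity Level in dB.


Given values:
  I = 0.0372599837 W/m^2
  I_ref = 1e-12 W/m^2
Formula: SIL = 10 * log10(I / I_ref)
Compute ratio: I / I_ref = 37259983700
Compute log10: log10(37259983700) = 10.571243
Multiply: SIL = 10 * 10.571243 = 105.71

105.71 dB


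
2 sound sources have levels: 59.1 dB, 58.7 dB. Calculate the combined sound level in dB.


Formula: L_total = 10 * log10( sum(10^(Li/10)) )
  Source 1: 10^(59.1/10) = 812830.5162
  Source 2: 10^(58.7/10) = 741310.2413
Sum of linear values = 1554140.7575
L_total = 10 * log10(1554140.7575) = 61.91

61.91 dB


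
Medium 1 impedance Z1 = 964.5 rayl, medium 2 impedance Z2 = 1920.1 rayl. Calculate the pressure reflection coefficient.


Given values:
  Z1 = 964.5 rayl, Z2 = 1920.1 rayl
Formula: R = (Z2 - Z1) / (Z2 + Z1)
Numerator: Z2 - Z1 = 1920.1 - 964.5 = 955.6
Denominator: Z2 + Z1 = 1920.1 + 964.5 = 2884.6
R = 955.6 / 2884.6 = 0.3313

0.3313


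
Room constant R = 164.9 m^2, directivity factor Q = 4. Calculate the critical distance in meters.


Given values:
  R = 164.9 m^2, Q = 4
Formula: d_c = 0.141 * sqrt(Q * R)
Compute Q * R = 4 * 164.9 = 659.6
Compute sqrt(659.6) = 25.6827
d_c = 0.141 * 25.6827 = 3.621

3.621 m


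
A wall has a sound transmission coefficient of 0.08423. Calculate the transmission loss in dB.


Given values:
  tau = 0.08423
Formula: TL = 10 * log10(1 / tau)
Compute 1 / tau = 1 / 0.08423 = 11.8723
Compute log10(11.8723) = 1.074535
TL = 10 * 1.074535 = 10.75

10.75 dB


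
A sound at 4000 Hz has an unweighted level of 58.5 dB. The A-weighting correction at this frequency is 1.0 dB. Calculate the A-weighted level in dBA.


Given values:
  SPL = 58.5 dB
  A-weighting at 4000 Hz = 1.0 dB
Formula: L_A = SPL + A_weight
L_A = 58.5 + (1.0)
L_A = 59.5

59.5 dBA


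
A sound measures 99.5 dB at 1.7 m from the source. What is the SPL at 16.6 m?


Given values:
  SPL1 = 99.5 dB, r1 = 1.7 m, r2 = 16.6 m
Formula: SPL2 = SPL1 - 20 * log10(r2 / r1)
Compute ratio: r2 / r1 = 16.6 / 1.7 = 9.7647
Compute log10: log10(9.7647) = 0.989659
Compute drop: 20 * 0.989659 = 19.7932
SPL2 = 99.5 - 19.7932 = 79.71

79.71 dB


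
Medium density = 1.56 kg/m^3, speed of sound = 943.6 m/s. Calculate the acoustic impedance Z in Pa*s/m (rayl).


Given values:
  rho = 1.56 kg/m^3
  c = 943.6 m/s
Formula: Z = rho * c
Z = 1.56 * 943.6
Z = 1472.02

1472.02 rayl


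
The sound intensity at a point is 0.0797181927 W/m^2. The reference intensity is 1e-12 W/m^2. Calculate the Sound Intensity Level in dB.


Given values:
  I = 0.0797181927 W/m^2
  I_ref = 1e-12 W/m^2
Formula: SIL = 10 * log10(I / I_ref)
Compute ratio: I / I_ref = 79718192700
Compute log10: log10(79718192700) = 10.901557
Multiply: SIL = 10 * 10.901557 = 109.02

109.02 dB


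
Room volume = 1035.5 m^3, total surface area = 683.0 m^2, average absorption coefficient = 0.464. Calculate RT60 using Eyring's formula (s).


Given values:
  V = 1035.5 m^3, S = 683.0 m^2, alpha = 0.464
Formula: RT60 = 0.161 * V / (-S * ln(1 - alpha))
Compute ln(1 - 0.464) = ln(0.536) = -0.623621
Denominator: -683.0 * -0.623621 = 425.9331
Numerator: 0.161 * 1035.5 = 166.7155
RT60 = 166.7155 / 425.9331 = 0.391

0.391 s


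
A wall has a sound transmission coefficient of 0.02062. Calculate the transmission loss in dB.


Given values:
  tau = 0.02062
Formula: TL = 10 * log10(1 / tau)
Compute 1 / tau = 1 / 0.02062 = 48.4966
Compute log10(48.4966) = 1.685711
TL = 10 * 1.685711 = 16.86

16.86 dB


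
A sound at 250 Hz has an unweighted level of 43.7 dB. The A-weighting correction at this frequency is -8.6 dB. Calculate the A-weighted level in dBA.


Given values:
  SPL = 43.7 dB
  A-weighting at 250 Hz = -8.6 dB
Formula: L_A = SPL + A_weight
L_A = 43.7 + (-8.6)
L_A = 35.1

35.1 dBA


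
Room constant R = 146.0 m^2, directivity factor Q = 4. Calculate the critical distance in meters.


Given values:
  R = 146.0 m^2, Q = 4
Formula: d_c = 0.141 * sqrt(Q * R)
Compute Q * R = 4 * 146.0 = 584.0
Compute sqrt(584.0) = 24.1661
d_c = 0.141 * 24.1661 = 3.407

3.407 m


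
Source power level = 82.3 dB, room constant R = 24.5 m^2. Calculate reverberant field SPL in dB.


Given values:
  Lw = 82.3 dB, R = 24.5 m^2
Formula: SPL = Lw + 10 * log10(4 / R)
Compute 4 / R = 4 / 24.5 = 0.163265
Compute 10 * log10(0.163265) = -7.8711
SPL = 82.3 + (-7.8711) = 74.43

74.43 dB


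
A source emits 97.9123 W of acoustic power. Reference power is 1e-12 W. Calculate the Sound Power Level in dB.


Given values:
  W = 97.9123 W
  W_ref = 1e-12 W
Formula: SWL = 10 * log10(W / W_ref)
Compute ratio: W / W_ref = 97912300000000
Compute log10: log10(97912300000000) = 13.990837
Multiply: SWL = 10 * 13.990837 = 139.91

139.91 dB


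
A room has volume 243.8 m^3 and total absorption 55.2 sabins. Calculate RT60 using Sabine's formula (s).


Given values:
  V = 243.8 m^3
  A = 55.2 sabins
Formula: RT60 = 0.161 * V / A
Numerator: 0.161 * 243.8 = 39.2518
RT60 = 39.2518 / 55.2 = 0.711

0.711 s


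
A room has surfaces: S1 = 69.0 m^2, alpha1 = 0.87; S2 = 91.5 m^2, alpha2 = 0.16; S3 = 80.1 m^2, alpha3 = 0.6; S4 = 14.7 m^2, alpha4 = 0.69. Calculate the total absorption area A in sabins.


Given surfaces:
  Surface 1: 69.0 * 0.87 = 60.03
  Surface 2: 91.5 * 0.16 = 14.64
  Surface 3: 80.1 * 0.6 = 48.06
  Surface 4: 14.7 * 0.69 = 10.143
Formula: A = sum(Si * alpha_i)
A = 60.03 + 14.64 + 48.06 + 10.143
A = 132.87

132.87 sabins


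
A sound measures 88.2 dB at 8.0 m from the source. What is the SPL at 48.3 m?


Given values:
  SPL1 = 88.2 dB, r1 = 8.0 m, r2 = 48.3 m
Formula: SPL2 = SPL1 - 20 * log10(r2 / r1)
Compute ratio: r2 / r1 = 48.3 / 8.0 = 6.0375
Compute log10: log10(6.0375) = 0.780857
Compute drop: 20 * 0.780857 = 15.6171
SPL2 = 88.2 - 15.6171 = 72.58

72.58 dB


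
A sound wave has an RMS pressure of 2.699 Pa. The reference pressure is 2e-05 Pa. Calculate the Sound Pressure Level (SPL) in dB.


Given values:
  p = 2.699 Pa
  p_ref = 2e-05 Pa
Formula: SPL = 20 * log10(p / p_ref)
Compute ratio: p / p_ref = 2.699 / 2e-05 = 134950
Compute log10: log10(134950) = 5.130173
Multiply: SPL = 20 * 5.130173 = 102.6

102.6 dB


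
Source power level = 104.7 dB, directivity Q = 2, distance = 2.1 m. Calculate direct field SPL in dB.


Given values:
  Lw = 104.7 dB, Q = 2, r = 2.1 m
Formula: SPL = Lw + 10 * log10(Q / (4 * pi * r^2))
Compute 4 * pi * r^2 = 4 * pi * 2.1^2 = 55.4177
Compute Q / denom = 2 / 55.4177 = 0.03608955
Compute 10 * log10(0.03608955) = -14.4262
SPL = 104.7 + (-14.4262) = 90.27

90.27 dB


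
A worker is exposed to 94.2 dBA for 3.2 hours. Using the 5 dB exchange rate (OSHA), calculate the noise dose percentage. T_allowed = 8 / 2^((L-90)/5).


Given values:
  L = 94.2 dBA, T = 3.2 hours
Formula: T_allowed = 8 / 2^((L - 90) / 5)
Compute exponent: (94.2 - 90) / 5 = 0.84
Compute 2^(0.84) = 1.79005
T_allowed = 8 / 1.79005 = 4.469149 hours
Dose = (T / T_allowed) * 100
Dose = (3.2 / 4.469149) * 100 = 71.6

71.6 %
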